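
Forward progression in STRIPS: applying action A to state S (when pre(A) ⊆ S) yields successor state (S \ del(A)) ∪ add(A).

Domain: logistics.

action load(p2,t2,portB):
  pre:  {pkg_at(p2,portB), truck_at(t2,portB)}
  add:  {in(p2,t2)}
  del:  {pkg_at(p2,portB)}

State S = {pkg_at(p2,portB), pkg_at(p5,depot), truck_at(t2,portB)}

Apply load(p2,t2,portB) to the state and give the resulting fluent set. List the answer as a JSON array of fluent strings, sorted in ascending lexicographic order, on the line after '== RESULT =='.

Compute (S \ del) ∪ add:
  pre ⊆ S: {pkg_at(p2,portB), truck_at(t2,portB)} ⊆ S  — applicable
  S \ del = {pkg_at(p5,depot), truck_at(t2,portB)}
  ∪ add   = {in(p2,t2), pkg_at(p5,depot), truck_at(t2,portB)}

== RESULT ==
["in(p2,t2)", "pkg_at(p5,depot)", "truck_at(t2,portB)"]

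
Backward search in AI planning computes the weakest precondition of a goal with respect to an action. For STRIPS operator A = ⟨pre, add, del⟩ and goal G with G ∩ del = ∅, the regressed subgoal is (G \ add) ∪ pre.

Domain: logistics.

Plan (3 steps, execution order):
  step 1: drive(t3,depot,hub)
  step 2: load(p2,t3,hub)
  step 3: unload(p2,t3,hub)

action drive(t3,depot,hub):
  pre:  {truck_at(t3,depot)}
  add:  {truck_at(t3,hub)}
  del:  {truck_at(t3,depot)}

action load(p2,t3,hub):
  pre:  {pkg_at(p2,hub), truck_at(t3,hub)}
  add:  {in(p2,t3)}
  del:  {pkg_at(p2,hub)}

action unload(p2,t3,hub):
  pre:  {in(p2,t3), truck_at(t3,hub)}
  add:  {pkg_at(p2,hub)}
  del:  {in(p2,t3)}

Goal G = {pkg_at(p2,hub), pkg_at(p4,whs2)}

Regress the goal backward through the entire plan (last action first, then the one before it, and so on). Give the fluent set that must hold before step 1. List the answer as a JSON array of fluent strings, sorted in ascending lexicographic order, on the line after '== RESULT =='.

Regress step by step:
  through step 3 (unload(p2,t3,hub)): drop {pkg_at(p2,hub)}, keep {pkg_at(p4,whs2)}, require {in(p2,t3), truck_at(t3,hub)}
    → {in(p2,t3), pkg_at(p4,whs2), truck_at(t3,hub)}
  through step 2 (load(p2,t3,hub)): drop {in(p2,t3)}, keep {pkg_at(p4,whs2), truck_at(t3,hub)}, require {pkg_at(p2,hub), truck_at(t3,hub)}
    → {pkg_at(p2,hub), pkg_at(p4,whs2), truck_at(t3,hub)}
  through step 1 (drive(t3,depot,hub)): drop {truck_at(t3,hub)}, keep {pkg_at(p2,hub), pkg_at(p4,whs2)}, require {truck_at(t3,depot)}
    → {pkg_at(p2,hub), pkg_at(p4,whs2), truck_at(t3,depot)}

== RESULT ==
["pkg_at(p2,hub)", "pkg_at(p4,whs2)", "truck_at(t3,depot)"]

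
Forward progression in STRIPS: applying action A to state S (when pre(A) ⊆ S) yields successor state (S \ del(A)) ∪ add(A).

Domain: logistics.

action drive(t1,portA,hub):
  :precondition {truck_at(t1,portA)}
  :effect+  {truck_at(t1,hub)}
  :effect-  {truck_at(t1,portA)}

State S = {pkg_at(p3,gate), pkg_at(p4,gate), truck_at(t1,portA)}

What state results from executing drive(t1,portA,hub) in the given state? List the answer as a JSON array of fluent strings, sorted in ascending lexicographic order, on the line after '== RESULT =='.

Compute (S \ del) ∪ add:
  pre ⊆ S: {truck_at(t1,portA)} ⊆ S  — applicable
  S \ del = {pkg_at(p3,gate), pkg_at(p4,gate)}
  ∪ add   = {pkg_at(p3,gate), pkg_at(p4,gate), truck_at(t1,hub)}

== RESULT ==
["pkg_at(p3,gate)", "pkg_at(p4,gate)", "truck_at(t1,hub)"]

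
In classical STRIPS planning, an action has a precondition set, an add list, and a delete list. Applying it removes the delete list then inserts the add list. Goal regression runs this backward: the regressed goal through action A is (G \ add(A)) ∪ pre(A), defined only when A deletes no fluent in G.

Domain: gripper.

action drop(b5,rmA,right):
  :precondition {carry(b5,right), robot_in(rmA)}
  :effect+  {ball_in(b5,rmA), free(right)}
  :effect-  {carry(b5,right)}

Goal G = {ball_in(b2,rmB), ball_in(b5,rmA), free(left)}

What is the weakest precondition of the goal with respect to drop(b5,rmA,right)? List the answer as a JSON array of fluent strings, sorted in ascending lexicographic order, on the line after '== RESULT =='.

Compute (G \ add) ∪ pre:
  G ∩ del = {}  (empty — regression defined)
  G \ add = {ball_in(b2,rmB), ball_in(b5,rmA), free(left)} \ {ball_in(b5,rmA), free(right)} = {ball_in(b2,rmB), free(left)}
  ∪ pre   = {ball_in(b2,rmB), free(left)} ∪ {carry(b5,right), robot_in(rmA)}
          = {ball_in(b2,rmB), carry(b5,right), free(left), robot_in(rmA)}

== RESULT ==
["ball_in(b2,rmB)", "carry(b5,right)", "free(left)", "robot_in(rmA)"]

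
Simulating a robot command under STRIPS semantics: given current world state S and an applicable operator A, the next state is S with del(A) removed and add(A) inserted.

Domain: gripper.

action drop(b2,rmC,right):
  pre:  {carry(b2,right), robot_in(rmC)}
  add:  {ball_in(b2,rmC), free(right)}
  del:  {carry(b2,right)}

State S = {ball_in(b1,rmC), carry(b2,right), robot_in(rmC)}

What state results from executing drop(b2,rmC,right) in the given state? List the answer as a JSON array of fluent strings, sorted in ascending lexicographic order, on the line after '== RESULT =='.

Progress:
  pre ⊆ S: {carry(b2,right), robot_in(rmC)} ⊆ S  — applicable
  S \ del = {ball_in(b1,rmC), robot_in(rmC)}
  ∪ add   = {ball_in(b1,rmC), ball_in(b2,rmC), free(right), robot_in(rmC)}

== RESULT ==
["ball_in(b1,rmC)", "ball_in(b2,rmC)", "free(right)", "robot_in(rmC)"]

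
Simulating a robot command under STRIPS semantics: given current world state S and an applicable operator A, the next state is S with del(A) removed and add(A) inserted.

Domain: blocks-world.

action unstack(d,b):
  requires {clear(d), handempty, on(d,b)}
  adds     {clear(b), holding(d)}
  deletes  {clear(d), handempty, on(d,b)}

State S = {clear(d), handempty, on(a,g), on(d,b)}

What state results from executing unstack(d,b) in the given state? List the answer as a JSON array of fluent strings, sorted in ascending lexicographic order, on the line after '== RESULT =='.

Progress:
  pre ⊆ S: {clear(d), handempty, on(d,b)} ⊆ S  — applicable
  S \ del = {on(a,g)}
  ∪ add   = {clear(b), holding(d), on(a,g)}

== RESULT ==
["clear(b)", "holding(d)", "on(a,g)"]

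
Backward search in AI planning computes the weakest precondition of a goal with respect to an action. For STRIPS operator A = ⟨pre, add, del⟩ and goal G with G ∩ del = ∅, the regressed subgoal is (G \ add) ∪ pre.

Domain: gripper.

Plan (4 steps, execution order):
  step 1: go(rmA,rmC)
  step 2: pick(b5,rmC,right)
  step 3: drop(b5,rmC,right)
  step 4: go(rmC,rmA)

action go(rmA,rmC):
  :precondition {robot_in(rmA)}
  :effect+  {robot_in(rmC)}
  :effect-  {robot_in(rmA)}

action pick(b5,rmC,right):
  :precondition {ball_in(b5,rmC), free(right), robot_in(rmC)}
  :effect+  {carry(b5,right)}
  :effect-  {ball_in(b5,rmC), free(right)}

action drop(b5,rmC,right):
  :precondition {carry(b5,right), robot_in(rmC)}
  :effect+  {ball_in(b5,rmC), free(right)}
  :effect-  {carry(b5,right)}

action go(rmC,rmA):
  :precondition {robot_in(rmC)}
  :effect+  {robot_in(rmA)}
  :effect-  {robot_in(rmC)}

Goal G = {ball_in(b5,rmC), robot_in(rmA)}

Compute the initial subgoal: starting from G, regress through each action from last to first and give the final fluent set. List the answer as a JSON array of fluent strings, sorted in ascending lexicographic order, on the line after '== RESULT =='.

Regress step by step:
  through step 4 (go(rmC,rmA)): drop {robot_in(rmA)}, keep {ball_in(b5,rmC)}, require {robot_in(rmC)}
    → {ball_in(b5,rmC), robot_in(rmC)}
  through step 3 (drop(b5,rmC,right)): drop {ball_in(b5,rmC)}, keep {robot_in(rmC)}, require {carry(b5,right), robot_in(rmC)}
    → {carry(b5,right), robot_in(rmC)}
  through step 2 (pick(b5,rmC,right)): drop {carry(b5,right)}, keep {robot_in(rmC)}, require {ball_in(b5,rmC), free(right), robot_in(rmC)}
    → {ball_in(b5,rmC), free(right), robot_in(rmC)}
  through step 1 (go(rmA,rmC)): drop {robot_in(rmC)}, keep {ball_in(b5,rmC), free(right)}, require {robot_in(rmA)}
    → {ball_in(b5,rmC), free(right), robot_in(rmA)}

== RESULT ==
["ball_in(b5,rmC)", "free(right)", "robot_in(rmA)"]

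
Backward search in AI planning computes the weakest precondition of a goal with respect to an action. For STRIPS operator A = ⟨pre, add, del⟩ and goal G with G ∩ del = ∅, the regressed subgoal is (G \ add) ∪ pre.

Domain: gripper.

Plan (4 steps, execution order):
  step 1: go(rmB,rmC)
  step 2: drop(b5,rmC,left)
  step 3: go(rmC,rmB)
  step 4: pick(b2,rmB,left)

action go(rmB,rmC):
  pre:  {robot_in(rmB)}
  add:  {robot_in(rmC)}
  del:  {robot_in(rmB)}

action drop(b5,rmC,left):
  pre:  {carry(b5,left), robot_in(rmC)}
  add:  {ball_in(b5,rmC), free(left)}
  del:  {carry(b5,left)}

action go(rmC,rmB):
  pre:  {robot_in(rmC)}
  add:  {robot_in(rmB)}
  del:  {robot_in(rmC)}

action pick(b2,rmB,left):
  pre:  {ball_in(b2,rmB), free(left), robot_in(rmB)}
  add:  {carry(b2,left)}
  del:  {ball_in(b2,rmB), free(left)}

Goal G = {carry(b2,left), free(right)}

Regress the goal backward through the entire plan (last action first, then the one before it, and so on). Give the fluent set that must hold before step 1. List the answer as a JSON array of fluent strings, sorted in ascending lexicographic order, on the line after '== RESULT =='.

Regress step by step:
  through step 4 (pick(b2,rmB,left)): drop {carry(b2,left)}, keep {free(right)}, require {ball_in(b2,rmB), free(left), robot_in(rmB)}
    → {ball_in(b2,rmB), free(left), free(right), robot_in(rmB)}
  through step 3 (go(rmC,rmB)): drop {robot_in(rmB)}, keep {ball_in(b2,rmB), free(left), free(right)}, require {robot_in(rmC)}
    → {ball_in(b2,rmB), free(left), free(right), robot_in(rmC)}
  through step 2 (drop(b5,rmC,left)): drop {free(left)}, keep {ball_in(b2,rmB), free(right), robot_in(rmC)}, require {carry(b5,left), robot_in(rmC)}
    → {ball_in(b2,rmB), carry(b5,left), free(right), robot_in(rmC)}
  through step 1 (go(rmB,rmC)): drop {robot_in(rmC)}, keep {ball_in(b2,rmB), carry(b5,left), free(right)}, require {robot_in(rmB)}
    → {ball_in(b2,rmB), carry(b5,left), free(right), robot_in(rmB)}

== RESULT ==
["ball_in(b2,rmB)", "carry(b5,left)", "free(right)", "robot_in(rmB)"]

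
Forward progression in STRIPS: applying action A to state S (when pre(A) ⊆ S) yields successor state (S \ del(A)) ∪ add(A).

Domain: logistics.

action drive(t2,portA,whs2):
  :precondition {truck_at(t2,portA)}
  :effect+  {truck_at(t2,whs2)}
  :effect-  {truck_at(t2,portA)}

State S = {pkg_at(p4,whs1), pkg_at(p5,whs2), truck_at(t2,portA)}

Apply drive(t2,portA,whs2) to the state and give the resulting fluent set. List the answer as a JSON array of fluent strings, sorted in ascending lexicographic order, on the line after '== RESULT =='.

Progress:
  pre ⊆ S: {truck_at(t2,portA)} ⊆ S  — applicable
  S \ del = {pkg_at(p4,whs1), pkg_at(p5,whs2)}
  ∪ add   = {pkg_at(p4,whs1), pkg_at(p5,whs2), truck_at(t2,whs2)}

== RESULT ==
["pkg_at(p4,whs1)", "pkg_at(p5,whs2)", "truck_at(t2,whs2)"]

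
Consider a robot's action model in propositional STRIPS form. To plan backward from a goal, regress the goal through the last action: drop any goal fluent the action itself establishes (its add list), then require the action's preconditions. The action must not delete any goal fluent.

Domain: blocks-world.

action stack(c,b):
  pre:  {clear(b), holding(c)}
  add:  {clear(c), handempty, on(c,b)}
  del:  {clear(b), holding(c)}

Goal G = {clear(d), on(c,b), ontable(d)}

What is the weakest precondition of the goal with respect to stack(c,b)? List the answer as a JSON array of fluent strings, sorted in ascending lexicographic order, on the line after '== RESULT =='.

Compute (G \ add) ∪ pre:
  G ∩ del = {}  (empty — regression defined)
  G \ add = {clear(d), on(c,b), ontable(d)} \ {clear(c), handempty, on(c,b)} = {clear(d), ontable(d)}
  ∪ pre   = {clear(d), ontable(d)} ∪ {clear(b), holding(c)}
          = {clear(b), clear(d), holding(c), ontable(d)}

== RESULT ==
["clear(b)", "clear(d)", "holding(c)", "ontable(d)"]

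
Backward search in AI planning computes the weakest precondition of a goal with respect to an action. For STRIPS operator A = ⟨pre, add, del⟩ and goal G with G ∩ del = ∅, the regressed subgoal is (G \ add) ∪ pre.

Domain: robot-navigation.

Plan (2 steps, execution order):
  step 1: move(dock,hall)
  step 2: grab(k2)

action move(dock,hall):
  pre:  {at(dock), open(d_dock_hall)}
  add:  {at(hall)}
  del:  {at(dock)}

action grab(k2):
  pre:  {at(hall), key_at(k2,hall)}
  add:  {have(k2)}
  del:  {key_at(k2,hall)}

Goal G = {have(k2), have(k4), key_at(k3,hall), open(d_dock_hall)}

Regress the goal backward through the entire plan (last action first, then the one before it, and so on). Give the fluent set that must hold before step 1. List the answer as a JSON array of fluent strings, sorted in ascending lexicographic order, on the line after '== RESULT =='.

Work backward from the goal:
  through step 2 (grab(k2)): drop {have(k2)}, keep {have(k4), key_at(k3,hall), open(d_dock_hall)}, require {at(hall), key_at(k2,hall)}
    → {at(hall), have(k4), key_at(k2,hall), key_at(k3,hall), open(d_dock_hall)}
  through step 1 (move(dock,hall)): drop {at(hall)}, keep {have(k4), key_at(k2,hall), key_at(k3,hall), open(d_dock_hall)}, require {at(dock), open(d_dock_hall)}
    → {at(dock), have(k4), key_at(k2,hall), key_at(k3,hall), open(d_dock_hall)}

== RESULT ==
["at(dock)", "have(k4)", "key_at(k2,hall)", "key_at(k3,hall)", "open(d_dock_hall)"]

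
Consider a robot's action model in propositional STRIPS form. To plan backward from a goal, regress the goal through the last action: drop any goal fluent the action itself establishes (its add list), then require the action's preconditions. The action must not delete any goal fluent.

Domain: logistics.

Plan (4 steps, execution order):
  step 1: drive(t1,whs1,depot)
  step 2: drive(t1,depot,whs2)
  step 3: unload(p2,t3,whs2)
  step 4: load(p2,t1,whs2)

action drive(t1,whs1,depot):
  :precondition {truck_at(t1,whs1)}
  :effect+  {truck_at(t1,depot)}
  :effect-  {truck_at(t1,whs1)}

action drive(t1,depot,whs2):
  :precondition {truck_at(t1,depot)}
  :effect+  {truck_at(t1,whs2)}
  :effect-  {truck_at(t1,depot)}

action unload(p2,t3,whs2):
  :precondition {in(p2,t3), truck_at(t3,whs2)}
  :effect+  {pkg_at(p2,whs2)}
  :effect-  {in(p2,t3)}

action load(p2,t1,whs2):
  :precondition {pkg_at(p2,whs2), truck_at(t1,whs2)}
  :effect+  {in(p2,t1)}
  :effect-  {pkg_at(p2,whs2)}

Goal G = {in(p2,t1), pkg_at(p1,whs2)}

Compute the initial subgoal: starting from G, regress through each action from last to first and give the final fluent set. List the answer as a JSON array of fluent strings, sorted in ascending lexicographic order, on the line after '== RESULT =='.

Regress step by step:
  through step 4 (load(p2,t1,whs2)): drop {in(p2,t1)}, keep {pkg_at(p1,whs2)}, require {pkg_at(p2,whs2), truck_at(t1,whs2)}
    → {pkg_at(p1,whs2), pkg_at(p2,whs2), truck_at(t1,whs2)}
  through step 3 (unload(p2,t3,whs2)): drop {pkg_at(p2,whs2)}, keep {pkg_at(p1,whs2), truck_at(t1,whs2)}, require {in(p2,t3), truck_at(t3,whs2)}
    → {in(p2,t3), pkg_at(p1,whs2), truck_at(t1,whs2), truck_at(t3,whs2)}
  through step 2 (drive(t1,depot,whs2)): drop {truck_at(t1,whs2)}, keep {in(p2,t3), pkg_at(p1,whs2), truck_at(t3,whs2)}, require {truck_at(t1,depot)}
    → {in(p2,t3), pkg_at(p1,whs2), truck_at(t1,depot), truck_at(t3,whs2)}
  through step 1 (drive(t1,whs1,depot)): drop {truck_at(t1,depot)}, keep {in(p2,t3), pkg_at(p1,whs2), truck_at(t3,whs2)}, require {truck_at(t1,whs1)}
    → {in(p2,t3), pkg_at(p1,whs2), truck_at(t1,whs1), truck_at(t3,whs2)}

== RESULT ==
["in(p2,t3)", "pkg_at(p1,whs2)", "truck_at(t1,whs1)", "truck_at(t3,whs2)"]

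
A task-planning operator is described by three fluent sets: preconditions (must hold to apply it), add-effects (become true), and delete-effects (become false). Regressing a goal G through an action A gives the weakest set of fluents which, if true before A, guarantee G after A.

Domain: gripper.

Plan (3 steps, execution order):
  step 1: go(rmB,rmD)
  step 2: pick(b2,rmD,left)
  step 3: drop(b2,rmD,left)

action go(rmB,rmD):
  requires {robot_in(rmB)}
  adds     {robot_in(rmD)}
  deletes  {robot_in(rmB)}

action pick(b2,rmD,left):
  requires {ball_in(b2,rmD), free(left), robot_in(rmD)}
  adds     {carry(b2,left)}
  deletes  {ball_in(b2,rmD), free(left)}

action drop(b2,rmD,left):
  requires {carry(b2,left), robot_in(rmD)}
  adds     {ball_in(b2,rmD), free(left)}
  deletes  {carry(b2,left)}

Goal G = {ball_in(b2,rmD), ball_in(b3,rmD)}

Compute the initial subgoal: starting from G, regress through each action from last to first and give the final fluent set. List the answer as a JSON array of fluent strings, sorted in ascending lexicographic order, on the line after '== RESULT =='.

Work backward from the goal:
  through step 3 (drop(b2,rmD,left)): drop {ball_in(b2,rmD)}, keep {ball_in(b3,rmD)}, require {carry(b2,left), robot_in(rmD)}
    → {ball_in(b3,rmD), carry(b2,left), robot_in(rmD)}
  through step 2 (pick(b2,rmD,left)): drop {carry(b2,left)}, keep {ball_in(b3,rmD), robot_in(rmD)}, require {ball_in(b2,rmD), free(left), robot_in(rmD)}
    → {ball_in(b2,rmD), ball_in(b3,rmD), free(left), robot_in(rmD)}
  through step 1 (go(rmB,rmD)): drop {robot_in(rmD)}, keep {ball_in(b2,rmD), ball_in(b3,rmD), free(left)}, require {robot_in(rmB)}
    → {ball_in(b2,rmD), ball_in(b3,rmD), free(left), robot_in(rmB)}

== RESULT ==
["ball_in(b2,rmD)", "ball_in(b3,rmD)", "free(left)", "robot_in(rmB)"]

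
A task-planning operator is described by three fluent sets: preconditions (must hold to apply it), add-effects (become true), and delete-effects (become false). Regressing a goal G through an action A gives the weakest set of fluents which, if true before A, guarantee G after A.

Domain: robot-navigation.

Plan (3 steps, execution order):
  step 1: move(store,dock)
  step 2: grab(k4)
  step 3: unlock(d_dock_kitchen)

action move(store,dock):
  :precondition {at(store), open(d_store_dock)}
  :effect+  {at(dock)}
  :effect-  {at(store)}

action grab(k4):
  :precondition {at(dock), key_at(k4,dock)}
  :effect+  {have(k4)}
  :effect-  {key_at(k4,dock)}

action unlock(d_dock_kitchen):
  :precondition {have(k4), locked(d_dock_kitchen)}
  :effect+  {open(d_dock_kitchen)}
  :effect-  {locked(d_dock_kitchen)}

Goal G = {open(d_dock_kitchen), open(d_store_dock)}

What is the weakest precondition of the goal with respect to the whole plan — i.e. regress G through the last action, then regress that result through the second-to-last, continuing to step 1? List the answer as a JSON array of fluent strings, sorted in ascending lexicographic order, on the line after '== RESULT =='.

Work backward from the goal:
  through step 3 (unlock(d_dock_kitchen)): drop {open(d_dock_kitchen)}, keep {open(d_store_dock)}, require {have(k4), locked(d_dock_kitchen)}
    → {have(k4), locked(d_dock_kitchen), open(d_store_dock)}
  through step 2 (grab(k4)): drop {have(k4)}, keep {locked(d_dock_kitchen), open(d_store_dock)}, require {at(dock), key_at(k4,dock)}
    → {at(dock), key_at(k4,dock), locked(d_dock_kitchen), open(d_store_dock)}
  through step 1 (move(store,dock)): drop {at(dock)}, keep {key_at(k4,dock), locked(d_dock_kitchen), open(d_store_dock)}, require {at(store), open(d_store_dock)}
    → {at(store), key_at(k4,dock), locked(d_dock_kitchen), open(d_store_dock)}

== RESULT ==
["at(store)", "key_at(k4,dock)", "locked(d_dock_kitchen)", "open(d_store_dock)"]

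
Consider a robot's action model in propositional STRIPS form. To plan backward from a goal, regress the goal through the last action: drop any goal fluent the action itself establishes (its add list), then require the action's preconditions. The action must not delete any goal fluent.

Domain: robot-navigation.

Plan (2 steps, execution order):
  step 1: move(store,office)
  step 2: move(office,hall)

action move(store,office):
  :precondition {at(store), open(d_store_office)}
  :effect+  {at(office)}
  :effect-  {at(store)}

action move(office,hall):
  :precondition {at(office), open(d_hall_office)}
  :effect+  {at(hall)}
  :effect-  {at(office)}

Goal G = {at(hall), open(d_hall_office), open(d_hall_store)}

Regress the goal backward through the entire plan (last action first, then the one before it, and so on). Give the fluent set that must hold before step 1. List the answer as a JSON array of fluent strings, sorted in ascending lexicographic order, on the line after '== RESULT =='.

Work backward from the goal:
  through step 2 (move(office,hall)): drop {at(hall)}, keep {open(d_hall_office), open(d_hall_store)}, require {at(office), open(d_hall_office)}
    → {at(office), open(d_hall_office), open(d_hall_store)}
  through step 1 (move(store,office)): drop {at(office)}, keep {open(d_hall_office), open(d_hall_store)}, require {at(store), open(d_store_office)}
    → {at(store), open(d_hall_office), open(d_hall_store), open(d_store_office)}

== RESULT ==
["at(store)", "open(d_hall_office)", "open(d_hall_store)", "open(d_store_office)"]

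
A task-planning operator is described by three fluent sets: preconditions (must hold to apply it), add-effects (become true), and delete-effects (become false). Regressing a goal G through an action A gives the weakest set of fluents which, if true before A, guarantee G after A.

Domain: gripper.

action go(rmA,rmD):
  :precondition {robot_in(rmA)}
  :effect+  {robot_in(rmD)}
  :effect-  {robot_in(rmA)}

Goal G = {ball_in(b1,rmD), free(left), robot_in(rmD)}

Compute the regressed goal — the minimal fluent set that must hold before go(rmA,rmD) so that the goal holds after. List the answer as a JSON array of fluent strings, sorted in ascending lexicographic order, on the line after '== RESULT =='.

Regress:
  G ∩ del = {}  (empty — regression defined)
  G \ add = {ball_in(b1,rmD), free(left), robot_in(rmD)} \ {robot_in(rmD)} = {ball_in(b1,rmD), free(left)}
  ∪ pre   = {ball_in(b1,rmD), free(left)} ∪ {robot_in(rmA)}
          = {ball_in(b1,rmD), free(left), robot_in(rmA)}

== RESULT ==
["ball_in(b1,rmD)", "free(left)", "robot_in(rmA)"]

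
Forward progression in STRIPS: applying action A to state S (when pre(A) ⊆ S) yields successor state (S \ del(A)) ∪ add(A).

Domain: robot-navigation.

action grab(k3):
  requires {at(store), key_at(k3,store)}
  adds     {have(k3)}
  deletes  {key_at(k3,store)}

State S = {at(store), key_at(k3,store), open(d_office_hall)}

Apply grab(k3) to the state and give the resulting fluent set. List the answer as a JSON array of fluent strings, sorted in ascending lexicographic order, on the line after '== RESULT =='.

Compute (S \ del) ∪ add:
  pre ⊆ S: {at(store), key_at(k3,store)} ⊆ S  — applicable
  S \ del = {at(store), open(d_office_hall)}
  ∪ add   = {at(store), have(k3), open(d_office_hall)}

== RESULT ==
["at(store)", "have(k3)", "open(d_office_hall)"]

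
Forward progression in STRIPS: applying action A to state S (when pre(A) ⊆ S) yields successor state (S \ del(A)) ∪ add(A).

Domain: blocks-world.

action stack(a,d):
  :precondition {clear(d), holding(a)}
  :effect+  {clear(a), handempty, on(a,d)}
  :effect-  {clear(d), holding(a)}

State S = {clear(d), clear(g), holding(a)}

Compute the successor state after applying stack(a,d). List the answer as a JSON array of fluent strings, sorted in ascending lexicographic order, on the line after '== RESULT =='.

Progress:
  pre ⊆ S: {clear(d), holding(a)} ⊆ S  — applicable
  S \ del = {clear(g)}
  ∪ add   = {clear(a), clear(g), handempty, on(a,d)}

== RESULT ==
["clear(a)", "clear(g)", "handempty", "on(a,d)"]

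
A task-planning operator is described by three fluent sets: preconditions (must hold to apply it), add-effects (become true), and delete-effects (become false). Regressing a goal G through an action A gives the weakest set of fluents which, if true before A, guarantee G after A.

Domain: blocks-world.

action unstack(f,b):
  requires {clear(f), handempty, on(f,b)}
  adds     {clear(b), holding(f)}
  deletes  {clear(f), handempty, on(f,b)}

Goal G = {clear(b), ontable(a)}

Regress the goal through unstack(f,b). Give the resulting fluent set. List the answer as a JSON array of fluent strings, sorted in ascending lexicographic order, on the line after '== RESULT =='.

Regress:
  G ∩ del = {}  (empty — regression defined)
  G \ add = {clear(b), ontable(a)} \ {clear(b), holding(f)} = {ontable(a)}
  ∪ pre   = {ontable(a)} ∪ {clear(f), handempty, on(f,b)}
          = {clear(f), handempty, on(f,b), ontable(a)}

== RESULT ==
["clear(f)", "handempty", "on(f,b)", "ontable(a)"]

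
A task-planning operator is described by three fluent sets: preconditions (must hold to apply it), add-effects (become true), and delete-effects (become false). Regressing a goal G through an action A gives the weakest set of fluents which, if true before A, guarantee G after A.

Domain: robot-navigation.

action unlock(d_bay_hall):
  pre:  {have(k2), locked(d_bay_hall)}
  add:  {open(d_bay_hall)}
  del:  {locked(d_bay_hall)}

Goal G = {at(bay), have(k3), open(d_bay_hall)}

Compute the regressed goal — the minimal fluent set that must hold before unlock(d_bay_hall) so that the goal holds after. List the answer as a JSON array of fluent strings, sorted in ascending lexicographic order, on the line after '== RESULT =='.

Compute (G \ add) ∪ pre:
  G ∩ del = {}  (empty — regression defined)
  G \ add = {at(bay), have(k3), open(d_bay_hall)} \ {open(d_bay_hall)} = {at(bay), have(k3)}
  ∪ pre   = {at(bay), have(k3)} ∪ {have(k2), locked(d_bay_hall)}
          = {at(bay), have(k2), have(k3), locked(d_bay_hall)}

== RESULT ==
["at(bay)", "have(k2)", "have(k3)", "locked(d_bay_hall)"]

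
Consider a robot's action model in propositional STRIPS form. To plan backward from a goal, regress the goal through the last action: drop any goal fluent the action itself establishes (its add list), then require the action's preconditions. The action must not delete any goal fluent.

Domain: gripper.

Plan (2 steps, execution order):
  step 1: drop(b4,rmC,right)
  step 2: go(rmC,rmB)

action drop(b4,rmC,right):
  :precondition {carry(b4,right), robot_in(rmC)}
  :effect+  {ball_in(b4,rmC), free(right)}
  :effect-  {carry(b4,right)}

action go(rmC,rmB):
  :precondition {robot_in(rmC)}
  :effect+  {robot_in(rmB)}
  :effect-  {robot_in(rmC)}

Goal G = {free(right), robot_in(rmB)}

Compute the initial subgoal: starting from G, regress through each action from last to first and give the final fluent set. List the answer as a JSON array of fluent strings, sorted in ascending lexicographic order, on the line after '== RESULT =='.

Regress step by step:
  through step 2 (go(rmC,rmB)): drop {robot_in(rmB)}, keep {free(right)}, require {robot_in(rmC)}
    → {free(right), robot_in(rmC)}
  through step 1 (drop(b4,rmC,right)): drop {free(right)}, keep {robot_in(rmC)}, require {carry(b4,right), robot_in(rmC)}
    → {carry(b4,right), robot_in(rmC)}

== RESULT ==
["carry(b4,right)", "robot_in(rmC)"]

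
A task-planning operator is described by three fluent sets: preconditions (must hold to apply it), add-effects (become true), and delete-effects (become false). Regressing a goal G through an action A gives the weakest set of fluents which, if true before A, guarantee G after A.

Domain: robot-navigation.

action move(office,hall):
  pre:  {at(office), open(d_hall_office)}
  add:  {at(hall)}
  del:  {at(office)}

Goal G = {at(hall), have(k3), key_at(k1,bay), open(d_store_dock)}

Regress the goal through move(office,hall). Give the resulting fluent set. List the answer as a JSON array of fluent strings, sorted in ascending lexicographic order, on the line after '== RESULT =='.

Regress:
  G ∩ del = {}  (empty — regression defined)
  G \ add = {at(hall), have(k3), key_at(k1,bay), open(d_store_dock)} \ {at(hall)} = {have(k3), key_at(k1,bay), open(d_store_dock)}
  ∪ pre   = {have(k3), key_at(k1,bay), open(d_store_dock)} ∪ {at(office), open(d_hall_office)}
          = {at(office), have(k3), key_at(k1,bay), open(d_hall_office), open(d_store_dock)}

== RESULT ==
["at(office)", "have(k3)", "key_at(k1,bay)", "open(d_hall_office)", "open(d_store_dock)"]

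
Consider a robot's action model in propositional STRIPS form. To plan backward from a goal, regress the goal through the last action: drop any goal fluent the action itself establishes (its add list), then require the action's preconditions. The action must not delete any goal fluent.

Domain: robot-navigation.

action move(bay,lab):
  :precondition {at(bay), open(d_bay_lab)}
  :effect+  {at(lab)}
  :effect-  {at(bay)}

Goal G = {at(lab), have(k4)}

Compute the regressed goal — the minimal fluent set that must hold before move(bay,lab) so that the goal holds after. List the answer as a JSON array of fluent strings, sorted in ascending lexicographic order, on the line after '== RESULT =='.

Regress:
  G ∩ del = {}  (empty — regression defined)
  G \ add = {at(lab), have(k4)} \ {at(lab)} = {have(k4)}
  ∪ pre   = {have(k4)} ∪ {at(bay), open(d_bay_lab)}
          = {at(bay), have(k4), open(d_bay_lab)}

== RESULT ==
["at(bay)", "have(k4)", "open(d_bay_lab)"]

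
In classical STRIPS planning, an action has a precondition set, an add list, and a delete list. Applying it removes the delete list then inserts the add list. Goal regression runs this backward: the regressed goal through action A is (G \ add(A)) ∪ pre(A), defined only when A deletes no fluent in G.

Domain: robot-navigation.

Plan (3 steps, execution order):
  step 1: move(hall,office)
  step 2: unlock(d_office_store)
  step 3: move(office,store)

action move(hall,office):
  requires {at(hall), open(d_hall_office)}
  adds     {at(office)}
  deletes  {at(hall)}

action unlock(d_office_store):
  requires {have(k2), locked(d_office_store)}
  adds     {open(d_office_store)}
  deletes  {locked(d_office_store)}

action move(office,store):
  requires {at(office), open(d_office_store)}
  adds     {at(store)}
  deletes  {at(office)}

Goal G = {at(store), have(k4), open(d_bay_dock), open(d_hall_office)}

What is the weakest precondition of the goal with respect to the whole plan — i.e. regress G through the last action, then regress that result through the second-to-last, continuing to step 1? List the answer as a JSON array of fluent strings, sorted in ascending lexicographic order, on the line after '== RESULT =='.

Regress step by step:
  through step 3 (move(office,store)): drop {at(store)}, keep {have(k4), open(d_bay_dock), open(d_hall_office)}, require {at(office), open(d_office_store)}
    → {at(office), have(k4), open(d_bay_dock), open(d_hall_office), open(d_office_store)}
  through step 2 (unlock(d_office_store)): drop {open(d_office_store)}, keep {at(office), have(k4), open(d_bay_dock), open(d_hall_office)}, require {have(k2), locked(d_office_store)}
    → {at(office), have(k2), have(k4), locked(d_office_store), open(d_bay_dock), open(d_hall_office)}
  through step 1 (move(hall,office)): drop {at(office)}, keep {have(k2), have(k4), locked(d_office_store), open(d_bay_dock), open(d_hall_office)}, require {at(hall), open(d_hall_office)}
    → {at(hall), have(k2), have(k4), locked(d_office_store), open(d_bay_dock), open(d_hall_office)}

== RESULT ==
["at(hall)", "have(k2)", "have(k4)", "locked(d_office_store)", "open(d_bay_dock)", "open(d_hall_office)"]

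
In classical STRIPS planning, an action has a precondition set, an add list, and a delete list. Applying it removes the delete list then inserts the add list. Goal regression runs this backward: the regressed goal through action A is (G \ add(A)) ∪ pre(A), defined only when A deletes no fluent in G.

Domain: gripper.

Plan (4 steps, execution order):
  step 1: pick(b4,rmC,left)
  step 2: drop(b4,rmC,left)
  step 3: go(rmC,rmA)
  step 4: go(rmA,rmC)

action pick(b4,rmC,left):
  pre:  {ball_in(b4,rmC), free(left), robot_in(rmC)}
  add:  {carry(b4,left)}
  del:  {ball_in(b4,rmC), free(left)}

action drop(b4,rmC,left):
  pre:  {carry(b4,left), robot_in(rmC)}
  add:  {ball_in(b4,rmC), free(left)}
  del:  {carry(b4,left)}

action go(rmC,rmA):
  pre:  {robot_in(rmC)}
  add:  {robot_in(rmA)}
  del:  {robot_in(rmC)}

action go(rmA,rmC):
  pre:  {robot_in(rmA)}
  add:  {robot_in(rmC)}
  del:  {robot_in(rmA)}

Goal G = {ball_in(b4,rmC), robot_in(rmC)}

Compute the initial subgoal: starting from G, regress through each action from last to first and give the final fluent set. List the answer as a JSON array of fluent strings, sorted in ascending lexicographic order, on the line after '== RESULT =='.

Regress step by step:
  through step 4 (go(rmA,rmC)): drop {robot_in(rmC)}, keep {ball_in(b4,rmC)}, require {robot_in(rmA)}
    → {ball_in(b4,rmC), robot_in(rmA)}
  through step 3 (go(rmC,rmA)): drop {robot_in(rmA)}, keep {ball_in(b4,rmC)}, require {robot_in(rmC)}
    → {ball_in(b4,rmC), robot_in(rmC)}
  through step 2 (drop(b4,rmC,left)): drop {ball_in(b4,rmC)}, keep {robot_in(rmC)}, require {carry(b4,left), robot_in(rmC)}
    → {carry(b4,left), robot_in(rmC)}
  through step 1 (pick(b4,rmC,left)): drop {carry(b4,left)}, keep {robot_in(rmC)}, require {ball_in(b4,rmC), free(left), robot_in(rmC)}
    → {ball_in(b4,rmC), free(left), robot_in(rmC)}

== RESULT ==
["ball_in(b4,rmC)", "free(left)", "robot_in(rmC)"]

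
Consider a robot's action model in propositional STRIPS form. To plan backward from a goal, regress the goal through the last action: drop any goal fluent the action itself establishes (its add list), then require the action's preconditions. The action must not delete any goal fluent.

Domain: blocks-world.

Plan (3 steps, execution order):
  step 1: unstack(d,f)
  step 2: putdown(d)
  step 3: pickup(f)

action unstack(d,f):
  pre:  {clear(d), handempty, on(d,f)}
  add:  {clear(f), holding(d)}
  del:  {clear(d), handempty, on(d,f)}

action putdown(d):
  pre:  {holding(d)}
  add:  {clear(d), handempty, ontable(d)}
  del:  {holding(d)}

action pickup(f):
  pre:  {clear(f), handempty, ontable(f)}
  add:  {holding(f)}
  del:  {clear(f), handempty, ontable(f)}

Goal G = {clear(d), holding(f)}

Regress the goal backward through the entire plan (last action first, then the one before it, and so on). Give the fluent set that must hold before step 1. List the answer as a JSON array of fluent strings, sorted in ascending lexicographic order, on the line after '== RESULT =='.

Work backward from the goal:
  through step 3 (pickup(f)): drop {holding(f)}, keep {clear(d)}, require {clear(f), handempty, ontable(f)}
    → {clear(d), clear(f), handempty, ontable(f)}
  through step 2 (putdown(d)): drop {clear(d), handempty}, keep {clear(f), ontable(f)}, require {holding(d)}
    → {clear(f), holding(d), ontable(f)}
  through step 1 (unstack(d,f)): drop {clear(f), holding(d)}, keep {ontable(f)}, require {clear(d), handempty, on(d,f)}
    → {clear(d), handempty, on(d,f), ontable(f)}

== RESULT ==
["clear(d)", "handempty", "on(d,f)", "ontable(f)"]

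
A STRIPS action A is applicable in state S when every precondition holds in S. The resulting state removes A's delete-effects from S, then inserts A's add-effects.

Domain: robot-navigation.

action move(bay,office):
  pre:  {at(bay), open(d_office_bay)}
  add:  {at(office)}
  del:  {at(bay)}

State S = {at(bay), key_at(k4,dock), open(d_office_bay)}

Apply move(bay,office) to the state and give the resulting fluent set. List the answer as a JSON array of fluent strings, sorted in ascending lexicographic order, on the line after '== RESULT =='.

Compute (S \ del) ∪ add:
  pre ⊆ S: {at(bay), open(d_office_bay)} ⊆ S  — applicable
  S \ del = {key_at(k4,dock), open(d_office_bay)}
  ∪ add   = {at(office), key_at(k4,dock), open(d_office_bay)}

== RESULT ==
["at(office)", "key_at(k4,dock)", "open(d_office_bay)"]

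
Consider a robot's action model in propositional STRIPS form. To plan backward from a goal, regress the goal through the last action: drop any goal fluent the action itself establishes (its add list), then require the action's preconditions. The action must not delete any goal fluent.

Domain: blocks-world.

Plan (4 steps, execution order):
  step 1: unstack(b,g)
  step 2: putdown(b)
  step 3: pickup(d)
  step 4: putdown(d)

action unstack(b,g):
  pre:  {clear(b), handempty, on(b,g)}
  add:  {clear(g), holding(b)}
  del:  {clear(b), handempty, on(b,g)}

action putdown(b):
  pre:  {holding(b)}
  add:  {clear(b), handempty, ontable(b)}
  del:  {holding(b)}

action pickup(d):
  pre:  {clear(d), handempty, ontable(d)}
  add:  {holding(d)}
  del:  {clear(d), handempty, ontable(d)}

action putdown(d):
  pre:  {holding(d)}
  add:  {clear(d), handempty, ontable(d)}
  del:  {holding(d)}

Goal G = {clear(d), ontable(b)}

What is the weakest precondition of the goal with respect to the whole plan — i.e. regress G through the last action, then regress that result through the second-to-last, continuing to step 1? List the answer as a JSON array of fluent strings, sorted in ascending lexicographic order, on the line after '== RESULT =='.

Regress step by step:
  through step 4 (putdown(d)): drop {clear(d)}, keep {ontable(b)}, require {holding(d)}
    → {holding(d), ontable(b)}
  through step 3 (pickup(d)): drop {holding(d)}, keep {ontable(b)}, require {clear(d), handempty, ontable(d)}
    → {clear(d), handempty, ontable(b), ontable(d)}
  through step 2 (putdown(b)): drop {handempty, ontable(b)}, keep {clear(d), ontable(d)}, require {holding(b)}
    → {clear(d), holding(b), ontable(d)}
  through step 1 (unstack(b,g)): drop {holding(b)}, keep {clear(d), ontable(d)}, require {clear(b), handempty, on(b,g)}
    → {clear(b), clear(d), handempty, on(b,g), ontable(d)}

== RESULT ==
["clear(b)", "clear(d)", "handempty", "on(b,g)", "ontable(d)"]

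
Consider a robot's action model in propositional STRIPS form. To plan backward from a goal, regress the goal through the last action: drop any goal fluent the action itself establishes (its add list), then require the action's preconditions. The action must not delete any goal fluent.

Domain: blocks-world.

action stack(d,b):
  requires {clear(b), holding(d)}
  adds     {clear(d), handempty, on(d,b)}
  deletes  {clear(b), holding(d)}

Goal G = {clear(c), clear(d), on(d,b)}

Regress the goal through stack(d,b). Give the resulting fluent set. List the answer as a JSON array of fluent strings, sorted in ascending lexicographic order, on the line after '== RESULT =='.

Regress:
  G ∩ del = {}  (empty — regression defined)
  G \ add = {clear(c), clear(d), on(d,b)} \ {clear(d), handempty, on(d,b)} = {clear(c)}
  ∪ pre   = {clear(c)} ∪ {clear(b), holding(d)}
          = {clear(b), clear(c), holding(d)}

== RESULT ==
["clear(b)", "clear(c)", "holding(d)"]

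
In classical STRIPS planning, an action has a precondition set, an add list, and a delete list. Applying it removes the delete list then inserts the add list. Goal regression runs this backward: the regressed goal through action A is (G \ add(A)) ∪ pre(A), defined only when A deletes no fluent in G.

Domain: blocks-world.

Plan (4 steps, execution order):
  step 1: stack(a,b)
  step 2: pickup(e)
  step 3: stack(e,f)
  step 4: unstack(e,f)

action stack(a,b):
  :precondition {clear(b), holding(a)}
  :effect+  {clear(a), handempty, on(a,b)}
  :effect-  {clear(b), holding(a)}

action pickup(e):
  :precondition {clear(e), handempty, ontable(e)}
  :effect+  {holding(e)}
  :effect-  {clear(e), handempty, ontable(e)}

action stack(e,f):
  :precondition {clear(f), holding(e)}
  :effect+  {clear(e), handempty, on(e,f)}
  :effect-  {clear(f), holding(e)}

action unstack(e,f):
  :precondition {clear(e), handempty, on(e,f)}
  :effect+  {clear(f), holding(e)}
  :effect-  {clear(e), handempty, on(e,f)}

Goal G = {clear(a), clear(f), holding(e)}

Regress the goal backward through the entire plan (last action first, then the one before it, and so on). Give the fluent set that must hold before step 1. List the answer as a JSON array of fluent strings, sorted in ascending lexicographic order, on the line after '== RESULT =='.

Regress step by step:
  through step 4 (unstack(e,f)): drop {clear(f), holding(e)}, keep {clear(a)}, require {clear(e), handempty, on(e,f)}
    → {clear(a), clear(e), handempty, on(e,f)}
  through step 3 (stack(e,f)): drop {clear(e), handempty, on(e,f)}, keep {clear(a)}, require {clear(f), holding(e)}
    → {clear(a), clear(f), holding(e)}
  through step 2 (pickup(e)): drop {holding(e)}, keep {clear(a), clear(f)}, require {clear(e), handempty, ontable(e)}
    → {clear(a), clear(e), clear(f), handempty, ontable(e)}
  through step 1 (stack(a,b)): drop {clear(a), handempty}, keep {clear(e), clear(f), ontable(e)}, require {clear(b), holding(a)}
    → {clear(b), clear(e), clear(f), holding(a), ontable(e)}

== RESULT ==
["clear(b)", "clear(e)", "clear(f)", "holding(a)", "ontable(e)"]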